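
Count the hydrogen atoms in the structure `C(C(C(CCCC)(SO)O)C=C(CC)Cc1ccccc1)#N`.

Hydrogens are implicit in SMILES; fill each atom to its normal valence:
  5 × C: 2 H each → 10
  5 × C (aromatic): 1 H each → 5
  3 × C: no H
  2 × C: 3 H each → 6
  2 × C: 1 H each → 2
  2 × O: 1 H each → 2
  1 × C (aromatic): no H
  1 × N: no H
  1 × S: no H
  Total hydrogens = 25.

25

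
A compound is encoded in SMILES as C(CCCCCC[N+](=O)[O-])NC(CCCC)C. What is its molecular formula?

C13H28N2O2

Heavy atoms from the SMILES: 13 C, 2 N, 2 O.
Implicit hydrogens by atom environment:
  10 × C: 2 H each → 20
  2 × C: 3 H each → 6
  1 × C: 1 H
  1 × N: 1 H
  1 × N (charge +1): no H
  1 × O: no H
  1 × O (charge -1): no H
  Total hydrogens = 28.
Molecular formula: C13H28N2O2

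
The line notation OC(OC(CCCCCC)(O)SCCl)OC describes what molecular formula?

C10H21ClO4S

Heavy atoms from the SMILES: 10 C, 1 Cl, 4 O, 1 S.
Implicit hydrogens by atom environment:
  6 × C: 2 H each → 12
  2 × C: 3 H each → 6
  2 × O: 1 H each → 2
  2 × O: no H
  1 × C: 1 H
  1 × C: no H
  1 × Cl: no H
  1 × S: no H
  Total hydrogens = 21.
Molecular formula: C10H21ClO4S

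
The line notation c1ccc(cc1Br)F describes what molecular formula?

Heavy atoms from the SMILES: 1 Br, 6 C, 1 F.
Implicit hydrogens by atom environment:
  4 × C (aromatic): 1 H each → 4
  2 × C (aromatic): no H
  1 × Br: no H
  1 × F: no H
  Total hydrogens = 4.
Molecular formula: C6H4BrF

C6H4BrF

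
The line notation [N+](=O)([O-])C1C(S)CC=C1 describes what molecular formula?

C5H7NO2S

Heavy atoms from the SMILES: 5 C, 1 N, 2 O, 1 S.
Implicit hydrogens by atom environment:
  4 × C: 1 H each → 4
  1 × C: 2 H
  1 × N (charge +1): no H
  1 × O: no H
  1 × O (charge -1): no H
  1 × S: 1 H
  Total hydrogens = 7.
Molecular formula: C5H7NO2S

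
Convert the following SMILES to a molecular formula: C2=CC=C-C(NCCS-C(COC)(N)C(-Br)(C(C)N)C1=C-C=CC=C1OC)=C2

Heavy atoms from the SMILES: 1 Br, 21 C, 3 N, 2 O, 1 S.
Implicit hydrogens by atom environment:
  9 × C (aromatic): 1 H each → 9
  3 × C: 3 H each → 9
  3 × C: 2 H each → 6
  3 × C (aromatic): no H
  2 × C: no H
  2 × N: 2 H each → 4
  2 × O: no H
  1 × Br: no H
  1 × C: 1 H
  1 × N: 1 H
  1 × S: no H
  Total hydrogens = 30.
Molecular formula: C21H30BrN3O2S

C21H30BrN3O2S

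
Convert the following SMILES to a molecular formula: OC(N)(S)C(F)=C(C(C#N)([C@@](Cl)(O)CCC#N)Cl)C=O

C10H10Cl2FN3O3S

Heavy atoms from the SMILES: 10 C, 2 Cl, 1 F, 3 N, 3 O, 1 S.
Implicit hydrogens by atom environment:
  7 × C: no H
  2 × C: 2 H each → 4
  2 × Cl: no H
  2 × N: no H
  2 × O: 1 H each → 2
  1 × C: 1 H
  1 × F: no H
  1 × N: 2 H
  1 × O: no H
  1 × S: 1 H
  Total hydrogens = 10.
Molecular formula: C10H10Cl2FN3O3S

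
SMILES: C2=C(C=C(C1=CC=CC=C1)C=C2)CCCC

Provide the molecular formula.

Heavy atoms from the SMILES: 16 C.
Implicit hydrogens by atom environment:
  9 × C (aromatic): 1 H each → 9
  3 × C: 2 H each → 6
  3 × C (aromatic): no H
  1 × C: 3 H
  Total hydrogens = 18.
Molecular formula: C16H18

C16H18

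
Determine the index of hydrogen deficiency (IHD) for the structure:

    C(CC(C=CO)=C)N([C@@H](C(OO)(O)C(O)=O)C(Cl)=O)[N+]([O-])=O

Molecular formula from the SMILES: C10H13ClN2O9.
DoU = (2C + 2 + N − H − X)/2 = (2·10 + 2 + 2 − 13 − 1)/2 = 10/2 = 5.
(Structurally: 0 ring(s) + 5 π bond(s) = 5.)

5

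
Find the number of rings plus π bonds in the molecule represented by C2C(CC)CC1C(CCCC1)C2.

2

Molecular formula from the SMILES: C12H22.
DoU = (2C + 2 + N − H − X)/2 = (2·12 + 2 + 0 − 22 − 0)/2 = 4/2 = 2.
(Structurally: 2 ring(s) + 0 π bond(s) = 2.)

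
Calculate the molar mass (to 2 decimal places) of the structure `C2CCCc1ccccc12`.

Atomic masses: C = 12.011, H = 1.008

132.21

Molecular formula: C10H12.
M = 10×12.011 + 12×1.008 = 132.21 g/mol.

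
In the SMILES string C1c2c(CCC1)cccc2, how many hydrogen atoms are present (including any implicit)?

Hydrogens are implicit in SMILES; fill each atom to its normal valence:
  4 × C: 2 H each → 8
  4 × C (aromatic): 1 H each → 4
  2 × C (aromatic): no H
  Total hydrogens = 12.

12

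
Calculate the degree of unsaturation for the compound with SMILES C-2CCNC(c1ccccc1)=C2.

Molecular formula from the SMILES: C11H13N.
DoU = (2C + 2 + N − H − X)/2 = (2·11 + 2 + 1 − 13 − 0)/2 = 12/2 = 6.
(Structurally: 2 ring(s) + 4 π bond(s) = 6.)

6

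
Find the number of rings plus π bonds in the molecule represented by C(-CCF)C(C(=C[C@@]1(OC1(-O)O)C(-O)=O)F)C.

Molecular formula from the SMILES: C10H14F2O5.
DoU = (2C + 2 + N − H − X)/2 = (2·10 + 2 + 0 − 14 − 2)/2 = 6/2 = 3.
(Structurally: 1 ring(s) + 2 π bond(s) = 3.)

3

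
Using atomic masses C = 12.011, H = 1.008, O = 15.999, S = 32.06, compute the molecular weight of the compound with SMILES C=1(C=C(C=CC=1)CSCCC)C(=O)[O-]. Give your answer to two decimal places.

209.28

Molecular formula: C11H13O2S-.
M = 11×12.011 + 13×1.008 + 2×15.999 + 1×32.06 = 209.28 g/mol.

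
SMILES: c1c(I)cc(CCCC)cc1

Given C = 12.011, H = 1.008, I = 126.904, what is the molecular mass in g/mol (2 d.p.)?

260.12

Molecular formula: C10H13I.
M = 10×12.011 + 13×1.008 + 1×126.904 = 260.12 g/mol.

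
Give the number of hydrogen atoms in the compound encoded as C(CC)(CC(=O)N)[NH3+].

Hydrogens are implicit in SMILES; fill each atom to its normal valence:
  2 × C: 2 H each → 4
  1 × C: 3 H
  1 × C: 1 H
  1 × C: no H
  1 × N (charge +1): 3 H
  1 × N: 2 H
  1 × O: no H
  Total hydrogens = 13.

13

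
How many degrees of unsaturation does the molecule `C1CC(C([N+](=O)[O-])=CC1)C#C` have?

5

Molecular formula from the SMILES: C8H9NO2.
DoU = (2C + 2 + N − H − X)/2 = (2·8 + 2 + 1 − 9 − 0)/2 = 10/2 = 5.
(Structurally: 1 ring(s) + 4 π bond(s) = 5.)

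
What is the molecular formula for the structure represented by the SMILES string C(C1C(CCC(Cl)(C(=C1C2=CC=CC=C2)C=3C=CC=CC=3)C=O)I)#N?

C21H17ClINO

Heavy atoms from the SMILES: 21 C, 1 Cl, 1 I, 1 N, 1 O.
Implicit hydrogens by atom environment:
  10 × C (aromatic): 1 H each → 10
  4 × C: no H
  3 × C: 1 H each → 3
  2 × C: 2 H each → 4
  2 × C (aromatic): no H
  1 × Cl: no H
  1 × I: no H
  1 × N: no H
  1 × O: no H
  Total hydrogens = 17.
Molecular formula: C21H17ClINO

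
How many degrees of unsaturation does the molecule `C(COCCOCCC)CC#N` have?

2

Molecular formula from the SMILES: C9H17NO2.
DoU = (2C + 2 + N − H − X)/2 = (2·9 + 2 + 1 − 17 − 0)/2 = 4/2 = 2.
(Structurally: 0 ring(s) + 2 π bond(s) = 2.)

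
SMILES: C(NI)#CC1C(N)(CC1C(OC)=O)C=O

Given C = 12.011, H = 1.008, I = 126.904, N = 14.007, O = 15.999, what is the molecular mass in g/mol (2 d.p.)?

Molecular formula: C9H11IN2O3.
M = 9×12.011 + 11×1.008 + 1×126.904 + 2×14.007 + 3×15.999 = 322.10 g/mol.

322.10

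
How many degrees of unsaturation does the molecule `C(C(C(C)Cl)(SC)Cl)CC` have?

0

Molecular formula from the SMILES: C7H14Cl2S.
DoU = (2C + 2 + N − H − X)/2 = (2·7 + 2 + 0 − 14 − 2)/2 = 0/2 = 0.
(Structurally: 0 ring(s) + 0 π bond(s) = 0.)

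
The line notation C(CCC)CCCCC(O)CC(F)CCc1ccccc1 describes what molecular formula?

C19H31FO

Heavy atoms from the SMILES: 19 C, 1 F, 1 O.
Implicit hydrogens by atom environment:
  10 × C: 2 H each → 20
  5 × C (aromatic): 1 H each → 5
  2 × C: 1 H each → 2
  1 × C: 3 H
  1 × C (aromatic): no H
  1 × F: no H
  1 × O: 1 H
  Total hydrogens = 31.
Molecular formula: C19H31FO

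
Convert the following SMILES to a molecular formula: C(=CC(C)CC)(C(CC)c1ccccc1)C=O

Heavy atoms from the SMILES: 16 C, 1 O.
Implicit hydrogens by atom environment:
  5 × C (aromatic): 1 H each → 5
  4 × C: 1 H each → 4
  3 × C: 3 H each → 9
  2 × C: 2 H each → 4
  1 × C: no H
  1 × C (aromatic): no H
  1 × O: no H
  Total hydrogens = 22.
Molecular formula: C16H22O

C16H22O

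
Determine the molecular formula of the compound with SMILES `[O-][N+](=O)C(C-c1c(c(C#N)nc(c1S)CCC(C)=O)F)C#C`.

C14H12FN3O3S

Heavy atoms from the SMILES: 14 C, 1 F, 3 N, 3 O, 1 S.
Implicit hydrogens by atom environment:
  5 × C (aromatic): no H
  3 × C: 2 H each → 6
  3 × C: no H
  2 × C: 1 H each → 2
  2 × O: no H
  1 × C: 3 H
  1 × F: no H
  1 × N (aromatic): no H
  1 × N (charge +1): no H
  1 × N: no H
  1 × O (charge -1): no H
  1 × S: 1 H
  Total hydrogens = 12.
Molecular formula: C14H12FN3O3S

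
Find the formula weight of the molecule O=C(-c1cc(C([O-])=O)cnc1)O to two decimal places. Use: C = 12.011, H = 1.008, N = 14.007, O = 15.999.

166.11

Molecular formula: C7H4NO4-.
M = 7×12.011 + 4×1.008 + 1×14.007 + 4×15.999 = 166.11 g/mol.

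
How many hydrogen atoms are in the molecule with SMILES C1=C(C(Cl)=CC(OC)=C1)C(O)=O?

7

Hydrogens are implicit in SMILES; fill each atom to its normal valence:
  3 × C (aromatic): 1 H each → 3
  3 × C (aromatic): no H
  2 × O: no H
  1 × C: 3 H
  1 × C: no H
  1 × Cl: no H
  1 × O: 1 H
  Total hydrogens = 7.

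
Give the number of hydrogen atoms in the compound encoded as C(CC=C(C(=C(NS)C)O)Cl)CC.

16

Hydrogens are implicit in SMILES; fill each atom to its normal valence:
  3 × C: 2 H each → 6
  3 × C: no H
  2 × C: 3 H each → 6
  1 × C: 1 H
  1 × Cl: no H
  1 × N: 1 H
  1 × O: 1 H
  1 × S: 1 H
  Total hydrogens = 16.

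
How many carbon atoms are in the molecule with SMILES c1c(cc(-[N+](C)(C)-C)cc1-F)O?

The symbol for carbon appears 9 times in the SMILES. Lowercase c denotes aromatic carbon and counts toward C.

9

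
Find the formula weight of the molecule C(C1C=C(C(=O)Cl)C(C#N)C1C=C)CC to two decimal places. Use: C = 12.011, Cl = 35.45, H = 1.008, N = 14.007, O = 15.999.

Molecular formula: C12H14ClNO.
M = 12×12.011 + 1×35.45 + 14×1.008 + 1×14.007 + 1×15.999 = 223.70 g/mol.

223.70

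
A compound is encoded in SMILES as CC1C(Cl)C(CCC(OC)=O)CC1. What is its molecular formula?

Heavy atoms from the SMILES: 10 C, 1 Cl, 2 O.
Implicit hydrogens by atom environment:
  4 × C: 2 H each → 8
  3 × C: 1 H each → 3
  2 × C: 3 H each → 6
  2 × O: no H
  1 × C: no H
  1 × Cl: no H
  Total hydrogens = 17.
Molecular formula: C10H17ClO2

C10H17ClO2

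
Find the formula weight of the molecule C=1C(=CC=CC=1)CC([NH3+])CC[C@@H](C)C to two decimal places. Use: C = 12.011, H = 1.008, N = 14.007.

192.33

Molecular formula: C13H22N+.
M = 13×12.011 + 22×1.008 + 1×14.007 = 192.33 g/mol.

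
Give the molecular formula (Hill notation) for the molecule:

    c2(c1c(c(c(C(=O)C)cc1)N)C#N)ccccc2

C15H12N2O

Heavy atoms from the SMILES: 15 C, 2 N, 1 O.
Implicit hydrogens by atom environment:
  7 × C (aromatic): 1 H each → 7
  5 × C (aromatic): no H
  2 × C: no H
  1 × C: 3 H
  1 × N: 2 H
  1 × N: no H
  1 × O: no H
  Total hydrogens = 12.
Molecular formula: C15H12N2O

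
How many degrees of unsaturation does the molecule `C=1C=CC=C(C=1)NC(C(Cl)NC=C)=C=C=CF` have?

8

Molecular formula from the SMILES: C13H12ClFN2.
DoU = (2C + 2 + N − H − X)/2 = (2·13 + 2 + 2 − 12 − 2)/2 = 16/2 = 8.
(Structurally: 1 ring(s) + 7 π bond(s) = 8.)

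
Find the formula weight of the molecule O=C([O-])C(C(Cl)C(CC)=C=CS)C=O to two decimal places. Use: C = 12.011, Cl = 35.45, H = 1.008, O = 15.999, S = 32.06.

233.69

Molecular formula: C9H10ClO3S-.
M = 9×12.011 + 1×35.45 + 10×1.008 + 3×15.999 + 1×32.06 = 233.69 g/mol.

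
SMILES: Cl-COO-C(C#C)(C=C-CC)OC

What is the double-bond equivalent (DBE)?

Molecular formula from the SMILES: C9H13ClO3.
DoU = (2C + 2 + N − H − X)/2 = (2·9 + 2 + 0 − 13 − 1)/2 = 6/2 = 3.
(Structurally: 0 ring(s) + 3 π bond(s) = 3.)

3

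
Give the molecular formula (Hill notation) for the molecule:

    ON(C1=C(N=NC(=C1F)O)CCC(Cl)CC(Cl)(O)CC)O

C11H16Cl2FN3O4

Heavy atoms from the SMILES: 11 C, 2 Cl, 1 F, 3 N, 4 O.
Implicit hydrogens by atom environment:
  4 × C: 2 H each → 8
  4 × C (aromatic): no H
  4 × O: 1 H each → 4
  2 × Cl: no H
  2 × N (aromatic): no H
  1 × C: 3 H
  1 × C: 1 H
  1 × C: no H
  1 × F: no H
  1 × N: no H
  Total hydrogens = 16.
Molecular formula: C11H16Cl2FN3O4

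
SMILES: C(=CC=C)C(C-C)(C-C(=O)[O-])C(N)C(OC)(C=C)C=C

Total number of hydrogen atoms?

24

Hydrogens are implicit in SMILES; fill each atom to its normal valence:
  6 × C: 1 H each → 6
  5 × C: 2 H each → 10
  3 × C: no H
  2 × C: 3 H each → 6
  2 × O: no H
  1 × N: 2 H
  1 × O (charge -1): no H
  Total hydrogens = 24.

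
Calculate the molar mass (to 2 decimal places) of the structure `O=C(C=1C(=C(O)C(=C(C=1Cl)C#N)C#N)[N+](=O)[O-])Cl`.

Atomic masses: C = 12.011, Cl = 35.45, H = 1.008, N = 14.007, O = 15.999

286.02

Molecular formula: C9HCl2N3O4.
M = 9×12.011 + 2×35.45 + 1×1.008 + 3×14.007 + 4×15.999 = 286.02 g/mol.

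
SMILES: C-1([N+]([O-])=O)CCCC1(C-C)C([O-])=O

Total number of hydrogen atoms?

12

Hydrogens are implicit in SMILES; fill each atom to its normal valence:
  4 × C: 2 H each → 8
  2 × C: no H
  2 × O: no H
  2 × O (charge -1): no H
  1 × C: 3 H
  1 × C: 1 H
  1 × N (charge +1): no H
  Total hydrogens = 12.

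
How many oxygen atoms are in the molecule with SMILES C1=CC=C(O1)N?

The symbol for oxygen appears 1 time in the SMILES.

1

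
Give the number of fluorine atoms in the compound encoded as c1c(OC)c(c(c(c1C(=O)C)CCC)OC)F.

1

The symbol for fluorine appears 1 time in the SMILES.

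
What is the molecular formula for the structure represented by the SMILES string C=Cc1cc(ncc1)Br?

Heavy atoms from the SMILES: 1 Br, 7 C, 1 N.
Implicit hydrogens by atom environment:
  3 × C (aromatic): 1 H each → 3
  2 × C (aromatic): no H
  1 × Br: no H
  1 × C: 2 H
  1 × C: 1 H
  1 × N (aromatic): no H
  Total hydrogens = 6.
Molecular formula: C7H6BrN

C7H6BrN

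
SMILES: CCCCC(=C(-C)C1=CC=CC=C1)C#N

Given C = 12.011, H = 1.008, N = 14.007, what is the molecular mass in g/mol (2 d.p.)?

Molecular formula: C14H17N.
M = 14×12.011 + 17×1.008 + 1×14.007 = 199.30 g/mol.

199.30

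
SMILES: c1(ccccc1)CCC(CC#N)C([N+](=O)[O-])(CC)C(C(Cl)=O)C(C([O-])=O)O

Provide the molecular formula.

C18H20ClN2O6-

Heavy atoms from the SMILES: 18 C, 1 Cl, 2 N, 6 O.
Implicit hydrogens by atom environment:
  5 × C (aromatic): 1 H each → 5
  4 × C: 2 H each → 8
  4 × C: no H
  3 × C: 1 H each → 3
  3 × O: no H
  2 × O (charge -1): no H
  1 × C: 3 H
  1 × C (aromatic): no H
  1 × Cl: no H
  1 × N: no H
  1 × N (charge +1): no H
  1 × O: 1 H
  Total hydrogens = 20.
Net charge -1.
Molecular formula: C18H20ClN2O6-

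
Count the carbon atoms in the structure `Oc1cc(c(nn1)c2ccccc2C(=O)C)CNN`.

13

The symbol for carbon appears 13 times in the SMILES. Lowercase c denotes aromatic carbon and counts toward C.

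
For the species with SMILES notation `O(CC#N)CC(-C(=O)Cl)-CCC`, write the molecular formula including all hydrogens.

Heavy atoms from the SMILES: 8 C, 1 Cl, 1 N, 2 O.
Implicit hydrogens by atom environment:
  4 × C: 2 H each → 8
  2 × C: no H
  2 × O: no H
  1 × C: 3 H
  1 × C: 1 H
  1 × Cl: no H
  1 × N: no H
  Total hydrogens = 12.
Molecular formula: C8H12ClNO2

C8H12ClNO2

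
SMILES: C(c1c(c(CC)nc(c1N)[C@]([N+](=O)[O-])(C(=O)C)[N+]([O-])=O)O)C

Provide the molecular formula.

Heavy atoms from the SMILES: 12 C, 4 N, 6 O.
Implicit hydrogens by atom environment:
  5 × C (aromatic): no H
  3 × C: 3 H each → 9
  3 × O: no H
  2 × C: 2 H each → 4
  2 × C: no H
  2 × N (charge +1): no H
  2 × O (charge -1): no H
  1 × N: 2 H
  1 × N (aromatic): no H
  1 × O: 1 H
  Total hydrogens = 16.
Molecular formula: C12H16N4O6

C12H16N4O6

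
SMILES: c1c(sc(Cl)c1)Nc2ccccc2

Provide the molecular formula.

Heavy atoms from the SMILES: 10 C, 1 Cl, 1 N, 1 S.
Implicit hydrogens by atom environment:
  7 × C (aromatic): 1 H each → 7
  3 × C (aromatic): no H
  1 × Cl: no H
  1 × N: 1 H
  1 × S (aromatic): no H
  Total hydrogens = 8.
Molecular formula: C10H8ClNS

C10H8ClNS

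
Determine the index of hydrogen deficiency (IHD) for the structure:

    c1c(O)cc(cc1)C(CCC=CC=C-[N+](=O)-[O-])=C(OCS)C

8

Molecular formula from the SMILES: C16H19NO4S.
DoU = (2C + 2 + N − H − X)/2 = (2·16 + 2 + 1 − 19 − 0)/2 = 16/2 = 8.
(Structurally: 1 ring(s) + 7 π bond(s) = 8.)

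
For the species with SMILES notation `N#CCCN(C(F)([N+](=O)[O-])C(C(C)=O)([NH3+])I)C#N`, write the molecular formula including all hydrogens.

Heavy atoms from the SMILES: 8 C, 1 F, 1 I, 5 N, 3 O.
Implicit hydrogens by atom environment:
  5 × C: no H
  3 × N: no H
  2 × C: 2 H each → 4
  2 × O: no H
  1 × C: 3 H
  1 × F: no H
  1 × I: no H
  1 × N (charge +1): 3 H
  1 × N (charge +1): no H
  1 × O (charge -1): no H
  Total hydrogens = 10.
Net charge +1.
Molecular formula: C8H10FIN5O3+

C8H10FIN5O3+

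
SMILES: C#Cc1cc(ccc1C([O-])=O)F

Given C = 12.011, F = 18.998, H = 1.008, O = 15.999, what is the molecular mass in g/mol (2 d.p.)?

Molecular formula: C9H4FO2-.
M = 9×12.011 + 1×18.998 + 4×1.008 + 2×15.999 = 163.13 g/mol.

163.13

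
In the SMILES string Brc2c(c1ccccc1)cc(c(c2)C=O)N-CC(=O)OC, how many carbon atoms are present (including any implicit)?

16

The symbol for carbon appears 16 times in the SMILES. Lowercase c denotes aromatic carbon and counts toward C.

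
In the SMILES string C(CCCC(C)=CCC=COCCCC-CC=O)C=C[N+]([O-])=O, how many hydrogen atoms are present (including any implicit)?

Hydrogens are implicit in SMILES; fill each atom to its normal valence:
  10 × C: 2 H each → 20
  6 × C: 1 H each → 6
  3 × O: no H
  1 × C: 3 H
  1 × C: no H
  1 × N (charge +1): no H
  1 × O (charge -1): no H
  Total hydrogens = 29.

29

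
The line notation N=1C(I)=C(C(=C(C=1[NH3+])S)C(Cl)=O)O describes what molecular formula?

Heavy atoms from the SMILES: 6 C, 1 Cl, 1 I, 2 N, 2 O, 1 S.
Implicit hydrogens by atom environment:
  5 × C (aromatic): no H
  1 × C: no H
  1 × Cl: no H
  1 × I: no H
  1 × N (charge +1): 3 H
  1 × N (aromatic): no H
  1 × O: 1 H
  1 × O: no H
  1 × S: 1 H
  Total hydrogens = 5.
Net charge +1.
Molecular formula: C6H5ClIN2O2S+

C6H5ClIN2O2S+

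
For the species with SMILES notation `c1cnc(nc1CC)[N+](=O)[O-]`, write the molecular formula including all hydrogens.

C6H7N3O2

Heavy atoms from the SMILES: 6 C, 3 N, 2 O.
Implicit hydrogens by atom environment:
  2 × C (aromatic): 1 H each → 2
  2 × C (aromatic): no H
  2 × N (aromatic): no H
  1 × C: 3 H
  1 × C: 2 H
  1 × N (charge +1): no H
  1 × O: no H
  1 × O (charge -1): no H
  Total hydrogens = 7.
Molecular formula: C6H7N3O2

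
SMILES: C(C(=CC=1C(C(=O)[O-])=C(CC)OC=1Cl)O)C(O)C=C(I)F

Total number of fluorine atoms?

The symbol for fluorine appears 1 time in the SMILES.

1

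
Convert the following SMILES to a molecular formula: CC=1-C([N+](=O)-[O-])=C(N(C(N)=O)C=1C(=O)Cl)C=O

C8H6ClN3O5

Heavy atoms from the SMILES: 8 C, 1 Cl, 3 N, 5 O.
Implicit hydrogens by atom environment:
  4 × C (aromatic): no H
  4 × O: no H
  2 × C: no H
  1 × C: 3 H
  1 × C: 1 H
  1 × Cl: no H
  1 × N: 2 H
  1 × N (aromatic): no H
  1 × N (charge +1): no H
  1 × O (charge -1): no H
  Total hydrogens = 6.
Molecular formula: C8H6ClN3O5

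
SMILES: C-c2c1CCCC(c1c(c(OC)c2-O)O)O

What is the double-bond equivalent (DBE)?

5

Molecular formula from the SMILES: C12H16O4.
DoU = (2C + 2 + N − H − X)/2 = (2·12 + 2 + 0 − 16 − 0)/2 = 10/2 = 5.
(Structurally: 2 ring(s) + 3 π bond(s) = 5.)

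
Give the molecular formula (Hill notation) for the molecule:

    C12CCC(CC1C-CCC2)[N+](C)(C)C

C13H26N+

Heavy atoms from the SMILES: 13 C, 1 N.
Implicit hydrogens by atom environment:
  7 × C: 2 H each → 14
  3 × C: 3 H each → 9
  3 × C: 1 H each → 3
  1 × N (charge +1): no H
  Total hydrogens = 26.
Net charge +1.
Molecular formula: C13H26N+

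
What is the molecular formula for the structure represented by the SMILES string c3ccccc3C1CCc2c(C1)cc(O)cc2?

C16H16O

Heavy atoms from the SMILES: 16 C, 1 O.
Implicit hydrogens by atom environment:
  8 × C (aromatic): 1 H each → 8
  4 × C (aromatic): no H
  3 × C: 2 H each → 6
  1 × C: 1 H
  1 × O: 1 H
  Total hydrogens = 16.
Molecular formula: C16H16O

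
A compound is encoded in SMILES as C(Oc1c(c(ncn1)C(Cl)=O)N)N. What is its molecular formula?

C6H7ClN4O2

Heavy atoms from the SMILES: 6 C, 1 Cl, 4 N, 2 O.
Implicit hydrogens by atom environment:
  3 × C (aromatic): no H
  2 × N: 2 H each → 4
  2 × N (aromatic): no H
  2 × O: no H
  1 × C: 2 H
  1 × C (aromatic): 1 H
  1 × C: no H
  1 × Cl: no H
  Total hydrogens = 7.
Molecular formula: C6H7ClN4O2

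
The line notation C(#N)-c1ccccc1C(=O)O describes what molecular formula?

C8H5NO2

Heavy atoms from the SMILES: 8 C, 1 N, 2 O.
Implicit hydrogens by atom environment:
  4 × C (aromatic): 1 H each → 4
  2 × C (aromatic): no H
  2 × C: no H
  1 × N: no H
  1 × O: 1 H
  1 × O: no H
  Total hydrogens = 5.
Molecular formula: C8H5NO2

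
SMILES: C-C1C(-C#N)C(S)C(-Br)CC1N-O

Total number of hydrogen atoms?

13

Hydrogens are implicit in SMILES; fill each atom to its normal valence:
  5 × C: 1 H each → 5
  1 × Br: no H
  1 × C: 3 H
  1 × C: 2 H
  1 × C: no H
  1 × N: 1 H
  1 × N: no H
  1 × O: 1 H
  1 × S: 1 H
  Total hydrogens = 13.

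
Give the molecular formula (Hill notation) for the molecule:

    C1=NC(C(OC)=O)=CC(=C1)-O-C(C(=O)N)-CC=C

Heavy atoms from the SMILES: 12 C, 2 N, 4 O.
Implicit hydrogens by atom environment:
  4 × O: no H
  3 × C (aromatic): 1 H each → 3
  2 × C: 2 H each → 4
  2 × C: 1 H each → 2
  2 × C (aromatic): no H
  2 × C: no H
  1 × C: 3 H
  1 × N: 2 H
  1 × N (aromatic): no H
  Total hydrogens = 14.
Molecular formula: C12H14N2O4

C12H14N2O4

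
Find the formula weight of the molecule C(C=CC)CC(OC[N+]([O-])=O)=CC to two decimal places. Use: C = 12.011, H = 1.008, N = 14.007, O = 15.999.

Molecular formula: C9H15NO3.
M = 9×12.011 + 15×1.008 + 1×14.007 + 3×15.999 = 185.22 g/mol.

185.22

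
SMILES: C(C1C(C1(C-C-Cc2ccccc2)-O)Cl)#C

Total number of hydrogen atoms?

Hydrogens are implicit in SMILES; fill each atom to its normal valence:
  5 × C (aromatic): 1 H each → 5
  3 × C: 2 H each → 6
  3 × C: 1 H each → 3
  2 × C: no H
  1 × C (aromatic): no H
  1 × Cl: no H
  1 × O: 1 H
  Total hydrogens = 15.

15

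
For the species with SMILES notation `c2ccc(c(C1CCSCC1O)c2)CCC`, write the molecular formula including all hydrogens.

Heavy atoms from the SMILES: 14 C, 1 O, 1 S.
Implicit hydrogens by atom environment:
  5 × C: 2 H each → 10
  4 × C (aromatic): 1 H each → 4
  2 × C: 1 H each → 2
  2 × C (aromatic): no H
  1 × C: 3 H
  1 × O: 1 H
  1 × S: no H
  Total hydrogens = 20.
Molecular formula: C14H20OS

C14H20OS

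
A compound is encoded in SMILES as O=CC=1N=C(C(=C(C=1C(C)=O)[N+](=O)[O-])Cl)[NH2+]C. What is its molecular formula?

Heavy atoms from the SMILES: 9 C, 1 Cl, 3 N, 4 O.
Implicit hydrogens by atom environment:
  5 × C (aromatic): no H
  3 × O: no H
  2 × C: 3 H each → 6
  1 × C: 1 H
  1 × C: no H
  1 × Cl: no H
  1 × N (charge +1): 2 H
  1 × N (aromatic): no H
  1 × N (charge +1): no H
  1 × O (charge -1): no H
  Total hydrogens = 9.
Net charge +1.
Molecular formula: C9H9ClN3O4+

C9H9ClN3O4+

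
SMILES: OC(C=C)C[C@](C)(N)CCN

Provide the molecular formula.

C8H18N2O

Heavy atoms from the SMILES: 8 C, 2 N, 1 O.
Implicit hydrogens by atom environment:
  4 × C: 2 H each → 8
  2 × C: 1 H each → 2
  2 × N: 2 H each → 4
  1 × C: 3 H
  1 × C: no H
  1 × O: 1 H
  Total hydrogens = 18.
Molecular formula: C8H18N2O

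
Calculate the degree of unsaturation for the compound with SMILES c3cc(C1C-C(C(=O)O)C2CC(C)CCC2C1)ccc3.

Molecular formula from the SMILES: C18H24O2.
DoU = (2C + 2 + N − H − X)/2 = (2·18 + 2 + 0 − 24 − 0)/2 = 14/2 = 7.
(Structurally: 3 ring(s) + 4 π bond(s) = 7.)

7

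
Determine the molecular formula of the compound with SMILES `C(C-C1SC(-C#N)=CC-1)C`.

C8H11NS

Heavy atoms from the SMILES: 8 C, 1 N, 1 S.
Implicit hydrogens by atom environment:
  3 × C: 2 H each → 6
  2 × C: 1 H each → 2
  2 × C: no H
  1 × C: 3 H
  1 × N: no H
  1 × S: no H
  Total hydrogens = 11.
Molecular formula: C8H11NS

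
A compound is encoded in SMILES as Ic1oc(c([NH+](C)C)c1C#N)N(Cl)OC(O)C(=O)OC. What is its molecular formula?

Heavy atoms from the SMILES: 10 C, 1 Cl, 1 I, 3 N, 5 O.
Implicit hydrogens by atom environment:
  4 × C (aromatic): no H
  3 × C: 3 H each → 9
  3 × O: no H
  2 × C: no H
  2 × N: no H
  1 × C: 1 H
  1 × Cl: no H
  1 × I: no H
  1 × N (charge +1): 1 H
  1 × O: 1 H
  1 × O (aromatic): no H
  Total hydrogens = 12.
Net charge +1.
Molecular formula: C10H12ClIN3O5+

C10H12ClIN3O5+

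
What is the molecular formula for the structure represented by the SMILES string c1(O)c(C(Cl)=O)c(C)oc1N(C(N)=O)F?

Heavy atoms from the SMILES: 7 C, 1 Cl, 1 F, 2 N, 4 O.
Implicit hydrogens by atom environment:
  4 × C (aromatic): no H
  2 × C: no H
  2 × O: no H
  1 × C: 3 H
  1 × Cl: no H
  1 × F: no H
  1 × N: 2 H
  1 × N: no H
  1 × O: 1 H
  1 × O (aromatic): no H
  Total hydrogens = 6.
Molecular formula: C7H6ClFN2O4

C7H6ClFN2O4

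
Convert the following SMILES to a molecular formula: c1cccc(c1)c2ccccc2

Heavy atoms from the SMILES: 12 C.
Implicit hydrogens by atom environment:
  10 × C (aromatic): 1 H each → 10
  2 × C (aromatic): no H
  Total hydrogens = 10.
Molecular formula: C12H10

C12H10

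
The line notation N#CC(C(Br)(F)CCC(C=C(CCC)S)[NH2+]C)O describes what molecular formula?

Heavy atoms from the SMILES: 1 Br, 12 C, 1 F, 2 N, 1 O, 1 S.
Implicit hydrogens by atom environment:
  4 × C: 2 H each → 8
  3 × C: 1 H each → 3
  3 × C: no H
  2 × C: 3 H each → 6
  1 × Br: no H
  1 × F: no H
  1 × N (charge +1): 2 H
  1 × N: no H
  1 × O: 1 H
  1 × S: 1 H
  Total hydrogens = 21.
Net charge +1.
Molecular formula: C12H21BrFN2OS+

C12H21BrFN2OS+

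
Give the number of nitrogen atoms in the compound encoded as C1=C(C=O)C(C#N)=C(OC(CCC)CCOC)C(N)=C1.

The symbol for nitrogen appears 2 times in the SMILES.

2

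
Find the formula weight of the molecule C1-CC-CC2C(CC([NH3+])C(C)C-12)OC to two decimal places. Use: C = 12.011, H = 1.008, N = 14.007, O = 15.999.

198.33

Molecular formula: C12H24NO+.
M = 12×12.011 + 24×1.008 + 1×14.007 + 1×15.999 = 198.33 g/mol.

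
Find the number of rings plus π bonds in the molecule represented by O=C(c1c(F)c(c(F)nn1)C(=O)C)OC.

Molecular formula from the SMILES: C8H6F2N2O3.
DoU = (2C + 2 + N − H − X)/2 = (2·8 + 2 + 2 − 6 − 2)/2 = 12/2 = 6.
(Structurally: 1 ring(s) + 5 π bond(s) = 6.)

6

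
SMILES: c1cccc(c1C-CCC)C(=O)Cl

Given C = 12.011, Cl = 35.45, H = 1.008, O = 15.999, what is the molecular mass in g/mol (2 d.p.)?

196.67

Molecular formula: C11H13ClO.
M = 11×12.011 + 1×35.45 + 13×1.008 + 1×15.999 = 196.67 g/mol.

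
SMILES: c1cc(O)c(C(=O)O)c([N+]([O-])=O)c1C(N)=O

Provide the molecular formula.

Heavy atoms from the SMILES: 8 C, 2 N, 6 O.
Implicit hydrogens by atom environment:
  4 × C (aromatic): no H
  3 × O: no H
  2 × C (aromatic): 1 H each → 2
  2 × C: no H
  2 × O: 1 H each → 2
  1 × N: 2 H
  1 × N (charge +1): no H
  1 × O (charge -1): no H
  Total hydrogens = 6.
Molecular formula: C8H6N2O6

C8H6N2O6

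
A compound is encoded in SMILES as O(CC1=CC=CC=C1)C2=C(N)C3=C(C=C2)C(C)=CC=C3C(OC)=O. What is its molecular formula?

C20H19NO3

Heavy atoms from the SMILES: 20 C, 1 N, 3 O.
Implicit hydrogens by atom environment:
  9 × C (aromatic): 1 H each → 9
  7 × C (aromatic): no H
  3 × O: no H
  2 × C: 3 H each → 6
  1 × C: 2 H
  1 × C: no H
  1 × N: 2 H
  Total hydrogens = 19.
Molecular formula: C20H19NO3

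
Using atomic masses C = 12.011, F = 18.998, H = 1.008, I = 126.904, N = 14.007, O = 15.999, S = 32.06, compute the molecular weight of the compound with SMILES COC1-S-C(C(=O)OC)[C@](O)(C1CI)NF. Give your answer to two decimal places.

Molecular formula: C8H13FINO4S.
M = 8×12.011 + 1×18.998 + 13×1.008 + 1×126.904 + 1×14.007 + 4×15.999 + 1×32.06 = 365.16 g/mol.

365.16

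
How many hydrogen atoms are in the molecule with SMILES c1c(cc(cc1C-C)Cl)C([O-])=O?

8

Hydrogens are implicit in SMILES; fill each atom to its normal valence:
  3 × C (aromatic): 1 H each → 3
  3 × C (aromatic): no H
  1 × C: 3 H
  1 × C: 2 H
  1 × C: no H
  1 × Cl: no H
  1 × O: no H
  1 × O (charge -1): no H
  Total hydrogens = 8.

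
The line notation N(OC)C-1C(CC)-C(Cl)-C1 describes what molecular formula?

C7H14ClNO

Heavy atoms from the SMILES: 7 C, 1 Cl, 1 N, 1 O.
Implicit hydrogens by atom environment:
  3 × C: 1 H each → 3
  2 × C: 3 H each → 6
  2 × C: 2 H each → 4
  1 × Cl: no H
  1 × N: 1 H
  1 × O: no H
  Total hydrogens = 14.
Molecular formula: C7H14ClNO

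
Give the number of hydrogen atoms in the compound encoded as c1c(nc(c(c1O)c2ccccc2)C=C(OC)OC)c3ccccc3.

Hydrogens are implicit in SMILES; fill each atom to its normal valence:
  11 × C (aromatic): 1 H each → 11
  6 × C (aromatic): no H
  2 × C: 3 H each → 6
  2 × O: no H
  1 × C: 1 H
  1 × C: no H
  1 × N (aromatic): no H
  1 × O: 1 H
  Total hydrogens = 19.

19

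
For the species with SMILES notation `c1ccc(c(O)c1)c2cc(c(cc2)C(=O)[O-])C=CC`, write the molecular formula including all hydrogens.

Heavy atoms from the SMILES: 16 C, 3 O.
Implicit hydrogens by atom environment:
  7 × C (aromatic): 1 H each → 7
  5 × C (aromatic): no H
  2 × C: 1 H each → 2
  1 × C: 3 H
  1 × C: no H
  1 × O: 1 H
  1 × O: no H
  1 × O (charge -1): no H
  Total hydrogens = 13.
Net charge -1.
Molecular formula: C16H13O3-

C16H13O3-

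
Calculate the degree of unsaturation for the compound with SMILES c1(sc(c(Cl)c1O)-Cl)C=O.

4

Molecular formula from the SMILES: C5H2Cl2O2S.
DoU = (2C + 2 + N − H − X)/2 = (2·5 + 2 + 0 − 2 − 2)/2 = 8/2 = 4.
(Structurally: 1 ring(s) + 3 π bond(s) = 4.)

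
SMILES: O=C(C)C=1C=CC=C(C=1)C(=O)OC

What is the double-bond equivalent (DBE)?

Molecular formula from the SMILES: C10H10O3.
DoU = (2C + 2 + N − H − X)/2 = (2·10 + 2 + 0 − 10 − 0)/2 = 12/2 = 6.
(Structurally: 1 ring(s) + 5 π bond(s) = 6.)

6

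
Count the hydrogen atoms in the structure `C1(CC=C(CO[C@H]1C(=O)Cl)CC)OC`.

15

Hydrogens are implicit in SMILES; fill each atom to its normal valence:
  3 × C: 2 H each → 6
  3 × C: 1 H each → 3
  3 × O: no H
  2 × C: 3 H each → 6
  2 × C: no H
  1 × Cl: no H
  Total hydrogens = 15.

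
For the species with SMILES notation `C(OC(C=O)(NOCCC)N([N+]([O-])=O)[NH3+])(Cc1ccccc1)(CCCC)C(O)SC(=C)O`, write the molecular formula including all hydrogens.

Heavy atoms from the SMILES: 20 C, 4 N, 7 O, 1 S.
Implicit hydrogens by atom environment:
  7 × C: 2 H each → 14
  5 × C (aromatic): 1 H each → 5
  4 × O: no H
  3 × C: no H
  2 × C: 3 H each → 6
  2 × C: 1 H each → 2
  2 × O: 1 H each → 2
  1 × C (aromatic): no H
  1 × N (charge +1): 3 H
  1 × N: 1 H
  1 × N: no H
  1 × N (charge +1): no H
  1 × O (charge -1): no H
  1 × S: no H
  Total hydrogens = 33.
Net charge +1.
Molecular formula: C20H33N4O7S+

C20H33N4O7S+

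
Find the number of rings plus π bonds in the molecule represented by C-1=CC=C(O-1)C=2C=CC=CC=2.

7

Molecular formula from the SMILES: C10H8O.
DoU = (2C + 2 + N − H − X)/2 = (2·10 + 2 + 0 − 8 − 0)/2 = 14/2 = 7.
(Structurally: 2 ring(s) + 5 π bond(s) = 7.)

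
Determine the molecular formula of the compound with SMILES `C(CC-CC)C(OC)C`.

Heavy atoms from the SMILES: 8 C, 1 O.
Implicit hydrogens by atom environment:
  4 × C: 2 H each → 8
  3 × C: 3 H each → 9
  1 × C: 1 H
  1 × O: no H
  Total hydrogens = 18.
Molecular formula: C8H18O

C8H18O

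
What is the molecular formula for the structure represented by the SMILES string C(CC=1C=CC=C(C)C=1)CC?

C11H16

Heavy atoms from the SMILES: 11 C.
Implicit hydrogens by atom environment:
  4 × C (aromatic): 1 H each → 4
  3 × C: 2 H each → 6
  2 × C: 3 H each → 6
  2 × C (aromatic): no H
  Total hydrogens = 16.
Molecular formula: C11H16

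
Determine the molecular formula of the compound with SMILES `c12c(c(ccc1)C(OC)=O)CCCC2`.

Heavy atoms from the SMILES: 12 C, 2 O.
Implicit hydrogens by atom environment:
  4 × C: 2 H each → 8
  3 × C (aromatic): 1 H each → 3
  3 × C (aromatic): no H
  2 × O: no H
  1 × C: 3 H
  1 × C: no H
  Total hydrogens = 14.
Molecular formula: C12H14O2

C12H14O2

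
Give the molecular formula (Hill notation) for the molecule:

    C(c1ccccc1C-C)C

C10H14

Heavy atoms from the SMILES: 10 C.
Implicit hydrogens by atom environment:
  4 × C (aromatic): 1 H each → 4
  2 × C: 3 H each → 6
  2 × C: 2 H each → 4
  2 × C (aromatic): no H
  Total hydrogens = 14.
Molecular formula: C10H14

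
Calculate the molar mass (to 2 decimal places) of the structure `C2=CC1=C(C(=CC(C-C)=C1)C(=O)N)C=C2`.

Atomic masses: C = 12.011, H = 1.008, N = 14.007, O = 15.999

199.25

Molecular formula: C13H13NO.
M = 13×12.011 + 13×1.008 + 1×14.007 + 1×15.999 = 199.25 g/mol.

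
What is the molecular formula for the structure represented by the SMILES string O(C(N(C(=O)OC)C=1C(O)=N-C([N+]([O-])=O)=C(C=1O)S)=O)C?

Heavy atoms from the SMILES: 9 C, 3 N, 8 O, 1 S.
Implicit hydrogens by atom environment:
  5 × C (aromatic): no H
  5 × O: no H
  2 × C: 3 H each → 6
  2 × C: no H
  2 × O: 1 H each → 2
  1 × N (aromatic): no H
  1 × N: no H
  1 × N (charge +1): no H
  1 × O (charge -1): no H
  1 × S: 1 H
  Total hydrogens = 9.
Molecular formula: C9H9N3O8S

C9H9N3O8S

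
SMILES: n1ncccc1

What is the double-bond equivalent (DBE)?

4

Molecular formula from the SMILES: C4H4N2.
DoU = (2C + 2 + N − H − X)/2 = (2·4 + 2 + 2 − 4 − 0)/2 = 8/2 = 4.
(Structurally: 1 ring(s) + 3 π bond(s) = 4.)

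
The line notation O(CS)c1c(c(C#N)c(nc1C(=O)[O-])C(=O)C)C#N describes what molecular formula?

Heavy atoms from the SMILES: 11 C, 3 N, 4 O, 1 S.
Implicit hydrogens by atom environment:
  5 × C (aromatic): no H
  4 × C: no H
  3 × O: no H
  2 × N: no H
  1 × C: 3 H
  1 × C: 2 H
  1 × N (aromatic): no H
  1 × O (charge -1): no H
  1 × S: 1 H
  Total hydrogens = 6.
Net charge -1.
Molecular formula: C11H6N3O4S-

C11H6N3O4S-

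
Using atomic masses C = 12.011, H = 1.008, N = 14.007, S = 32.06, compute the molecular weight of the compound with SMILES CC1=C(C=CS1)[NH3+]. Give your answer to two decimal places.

114.19

Molecular formula: C5H8NS+.
M = 5×12.011 + 8×1.008 + 1×14.007 + 1×32.06 = 114.19 g/mol.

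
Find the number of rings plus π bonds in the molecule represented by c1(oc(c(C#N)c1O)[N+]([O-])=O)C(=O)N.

7

Molecular formula from the SMILES: C6H3N3O5.
DoU = (2C + 2 + N − H − X)/2 = (2·6 + 2 + 3 − 3 − 0)/2 = 14/2 = 7.
(Structurally: 1 ring(s) + 6 π bond(s) = 7.)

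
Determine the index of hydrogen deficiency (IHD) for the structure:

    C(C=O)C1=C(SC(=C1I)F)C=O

5

Molecular formula from the SMILES: C7H4FIO2S.
DoU = (2C + 2 + N − H − X)/2 = (2·7 + 2 + 0 − 4 − 2)/2 = 10/2 = 5.
(Structurally: 1 ring(s) + 4 π bond(s) = 5.)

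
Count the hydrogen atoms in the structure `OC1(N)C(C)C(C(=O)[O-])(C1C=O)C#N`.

9

Hydrogens are implicit in SMILES; fill each atom to its normal valence:
  4 × C: no H
  3 × C: 1 H each → 3
  2 × O: no H
  1 × C: 3 H
  1 × N: 2 H
  1 × N: no H
  1 × O: 1 H
  1 × O (charge -1): no H
  Total hydrogens = 9.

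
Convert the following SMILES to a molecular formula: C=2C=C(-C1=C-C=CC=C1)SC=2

Heavy atoms from the SMILES: 10 C, 1 S.
Implicit hydrogens by atom environment:
  8 × C (aromatic): 1 H each → 8
  2 × C (aromatic): no H
  1 × S (aromatic): no H
  Total hydrogens = 8.
Molecular formula: C10H8S

C10H8S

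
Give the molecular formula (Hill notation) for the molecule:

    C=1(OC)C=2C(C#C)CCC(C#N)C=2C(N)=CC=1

Heavy atoms from the SMILES: 14 C, 2 N, 1 O.
Implicit hydrogens by atom environment:
  4 × C (aromatic): no H
  3 × C: 1 H each → 3
  2 × C: 2 H each → 4
  2 × C (aromatic): 1 H each → 2
  2 × C: no H
  1 × C: 3 H
  1 × N: 2 H
  1 × N: no H
  1 × O: no H
  Total hydrogens = 14.
Molecular formula: C14H14N2O

C14H14N2O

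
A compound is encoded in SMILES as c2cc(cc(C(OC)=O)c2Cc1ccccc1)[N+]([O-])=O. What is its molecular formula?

Heavy atoms from the SMILES: 15 C, 1 N, 4 O.
Implicit hydrogens by atom environment:
  8 × C (aromatic): 1 H each → 8
  4 × C (aromatic): no H
  3 × O: no H
  1 × C: 3 H
  1 × C: 2 H
  1 × C: no H
  1 × N (charge +1): no H
  1 × O (charge -1): no H
  Total hydrogens = 13.
Molecular formula: C15H13NO4

C15H13NO4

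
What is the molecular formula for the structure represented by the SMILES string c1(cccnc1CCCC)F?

C9H12FN

Heavy atoms from the SMILES: 9 C, 1 F, 1 N.
Implicit hydrogens by atom environment:
  3 × C: 2 H each → 6
  3 × C (aromatic): 1 H each → 3
  2 × C (aromatic): no H
  1 × C: 3 H
  1 × F: no H
  1 × N (aromatic): no H
  Total hydrogens = 12.
Molecular formula: C9H12FN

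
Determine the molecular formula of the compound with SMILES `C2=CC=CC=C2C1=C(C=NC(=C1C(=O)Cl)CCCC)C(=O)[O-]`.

Heavy atoms from the SMILES: 17 C, 1 Cl, 1 N, 3 O.
Implicit hydrogens by atom environment:
  6 × C (aromatic): 1 H each → 6
  5 × C (aromatic): no H
  3 × C: 2 H each → 6
  2 × C: no H
  2 × O: no H
  1 × C: 3 H
  1 × Cl: no H
  1 × N (aromatic): no H
  1 × O (charge -1): no H
  Total hydrogens = 15.
Net charge -1.
Molecular formula: C17H15ClNO3-

C17H15ClNO3-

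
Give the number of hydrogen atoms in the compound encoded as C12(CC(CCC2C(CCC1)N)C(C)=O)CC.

25

Hydrogens are implicit in SMILES; fill each atom to its normal valence:
  7 × C: 2 H each → 14
  3 × C: 1 H each → 3
  2 × C: 3 H each → 6
  2 × C: no H
  1 × N: 2 H
  1 × O: no H
  Total hydrogens = 25.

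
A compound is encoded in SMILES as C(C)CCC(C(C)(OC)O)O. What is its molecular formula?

C8H18O3

Heavy atoms from the SMILES: 8 C, 3 O.
Implicit hydrogens by atom environment:
  3 × C: 3 H each → 9
  3 × C: 2 H each → 6
  2 × O: 1 H each → 2
  1 × C: 1 H
  1 × C: no H
  1 × O: no H
  Total hydrogens = 18.
Molecular formula: C8H18O3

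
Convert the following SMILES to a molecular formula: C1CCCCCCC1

Heavy atoms from the SMILES: 8 C.
Implicit hydrogens by atom environment:
  8 × C: 2 H each → 16
  Total hydrogens = 16.
Molecular formula: C8H16

C8H16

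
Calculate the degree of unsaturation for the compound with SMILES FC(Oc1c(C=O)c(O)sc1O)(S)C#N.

Molecular formula from the SMILES: C7H4FNO4S2.
DoU = (2C + 2 + N − H − X)/2 = (2·7 + 2 + 1 − 4 − 1)/2 = 12/2 = 6.
(Structurally: 1 ring(s) + 5 π bond(s) = 6.)

6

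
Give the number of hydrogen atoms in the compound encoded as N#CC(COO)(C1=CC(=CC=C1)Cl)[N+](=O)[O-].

7

Hydrogens are implicit in SMILES; fill each atom to its normal valence:
  4 × C (aromatic): 1 H each → 4
  2 × C: no H
  2 × C (aromatic): no H
  2 × O: no H
  1 × C: 2 H
  1 × Cl: no H
  1 × N: no H
  1 × N (charge +1): no H
  1 × O: 1 H
  1 × O (charge -1): no H
  Total hydrogens = 7.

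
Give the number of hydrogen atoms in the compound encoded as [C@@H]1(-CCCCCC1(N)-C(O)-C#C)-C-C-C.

Hydrogens are implicit in SMILES; fill each atom to its normal valence:
  7 × C: 2 H each → 14
  3 × C: 1 H each → 3
  2 × C: no H
  1 × C: 3 H
  1 × N: 2 H
  1 × O: 1 H
  Total hydrogens = 23.

23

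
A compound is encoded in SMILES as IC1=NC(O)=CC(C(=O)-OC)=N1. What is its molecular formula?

C6H5IN2O3

Heavy atoms from the SMILES: 6 C, 1 I, 2 N, 3 O.
Implicit hydrogens by atom environment:
  3 × C (aromatic): no H
  2 × N (aromatic): no H
  2 × O: no H
  1 × C: 3 H
  1 × C (aromatic): 1 H
  1 × C: no H
  1 × I: no H
  1 × O: 1 H
  Total hydrogens = 5.
Molecular formula: C6H5IN2O3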